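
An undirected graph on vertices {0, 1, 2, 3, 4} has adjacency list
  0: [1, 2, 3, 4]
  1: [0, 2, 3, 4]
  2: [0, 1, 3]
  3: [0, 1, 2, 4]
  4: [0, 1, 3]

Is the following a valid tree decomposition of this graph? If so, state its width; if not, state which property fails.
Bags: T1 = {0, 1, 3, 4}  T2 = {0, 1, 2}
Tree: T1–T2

A tree decomposition must satisfy three properties: every vertex lies in some bag; for every edge, both endpoints lie together in some bag; and for every vertex, the bags containing it form a connected subtree. Here edge (3,2) lies in no bag, so the decomposition is invalid.

No — edge (3,2) lies in no bag.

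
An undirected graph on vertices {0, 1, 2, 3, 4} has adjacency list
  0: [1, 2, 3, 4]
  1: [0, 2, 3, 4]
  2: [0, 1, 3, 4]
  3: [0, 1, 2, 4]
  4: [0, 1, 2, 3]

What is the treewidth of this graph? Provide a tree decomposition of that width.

With just one bag of size 5, the width is 5 − 1 = 4, so tw(G) ≤ 4. On the other hand G contains the 5-clique {0, 1, 2, 3, 4}. A clique must lie in a single bag of any decomposition, so no decomposition can have width below 4. The upper and lower bounds meet at 4, so that is the treewidth.

Treewidth 4.
One optimal decomposition is:
Bags: B1 = {0, 1, 2, 3, 4}
Tree: (single bag)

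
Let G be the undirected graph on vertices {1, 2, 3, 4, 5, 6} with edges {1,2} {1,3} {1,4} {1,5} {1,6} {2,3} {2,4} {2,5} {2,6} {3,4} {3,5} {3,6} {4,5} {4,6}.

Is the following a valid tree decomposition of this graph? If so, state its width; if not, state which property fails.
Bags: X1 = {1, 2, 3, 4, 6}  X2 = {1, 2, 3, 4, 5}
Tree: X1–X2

Checking the three conditions: (i) the bags cover all of {1, 2, 3, 4, 5, 6}; (ii) for each edge, some bag contains both endpoints; (iii) the bags containing any fixed vertex form a subtree. All hold, so the decomposition is valid with width 5 − 1 = 4.

Yes; width 4.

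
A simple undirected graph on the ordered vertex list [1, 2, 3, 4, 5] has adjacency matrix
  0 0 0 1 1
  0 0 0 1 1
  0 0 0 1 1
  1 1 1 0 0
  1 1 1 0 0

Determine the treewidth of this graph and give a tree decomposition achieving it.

The largest bag has 3 vertices, giving width 2; this decomposition certifies tw(G) ≤ 2. Since 5–3–4–2–5 is a cycle in G, G is not acyclic. Forests are exactly the graphs of treewidth ≤ 1, so tw(G) ≥ 2. Hence tw(G) = 2 exactly.

Treewidth 2.
One such decomposition:
Bags: B1 = {3, 4, 5}  B2 = {2, 4, 5}  B3 = {1, 4, 5}
Tree: B1–B2, B2–B3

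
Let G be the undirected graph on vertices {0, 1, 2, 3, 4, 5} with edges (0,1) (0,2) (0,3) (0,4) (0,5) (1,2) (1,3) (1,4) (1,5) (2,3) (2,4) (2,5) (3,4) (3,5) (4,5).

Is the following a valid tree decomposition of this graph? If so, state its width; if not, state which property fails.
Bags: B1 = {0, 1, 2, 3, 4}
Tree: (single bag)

A tree decomposition must satisfy three properties: every vertex lies in some bag; for every edge, both endpoints lie together in some bag; and for every vertex, the bags containing it form a connected subtree. Here vertex 5 appears in no bag, so the decomposition is invalid.

No — vertex 5 appears in no bag.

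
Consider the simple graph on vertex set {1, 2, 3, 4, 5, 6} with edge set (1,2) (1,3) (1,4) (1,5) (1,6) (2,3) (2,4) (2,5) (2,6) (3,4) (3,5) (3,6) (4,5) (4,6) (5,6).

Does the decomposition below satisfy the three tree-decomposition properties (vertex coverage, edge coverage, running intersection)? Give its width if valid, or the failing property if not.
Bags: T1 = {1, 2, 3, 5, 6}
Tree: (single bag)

No — vertex 4 appears in no bag.

A tree decomposition must satisfy three properties: every vertex lies in some bag; for every edge, both endpoints lie together in some bag; and for every vertex, the bags containing it form a connected subtree. Here vertex 4 appears in no bag, so the decomposition is invalid.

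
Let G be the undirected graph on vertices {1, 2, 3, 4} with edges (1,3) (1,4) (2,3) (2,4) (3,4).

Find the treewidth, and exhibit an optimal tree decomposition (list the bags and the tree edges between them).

Treewidth 2.
Bags: B1 = {2, 3, 4}  B2 = {1, 3, 4}
Tree: B1–B2

Every bag has size at most 3, so the width is 3 − 1 = 2 and tw(G) ≤ 2. For the lower bound, the 3 vertices {1, 3, 4} are pairwise adjacent, and any tree decomposition puts a clique entirely inside one bag — forcing width ≥ 2. Combining the bounds, tw(G) = 2.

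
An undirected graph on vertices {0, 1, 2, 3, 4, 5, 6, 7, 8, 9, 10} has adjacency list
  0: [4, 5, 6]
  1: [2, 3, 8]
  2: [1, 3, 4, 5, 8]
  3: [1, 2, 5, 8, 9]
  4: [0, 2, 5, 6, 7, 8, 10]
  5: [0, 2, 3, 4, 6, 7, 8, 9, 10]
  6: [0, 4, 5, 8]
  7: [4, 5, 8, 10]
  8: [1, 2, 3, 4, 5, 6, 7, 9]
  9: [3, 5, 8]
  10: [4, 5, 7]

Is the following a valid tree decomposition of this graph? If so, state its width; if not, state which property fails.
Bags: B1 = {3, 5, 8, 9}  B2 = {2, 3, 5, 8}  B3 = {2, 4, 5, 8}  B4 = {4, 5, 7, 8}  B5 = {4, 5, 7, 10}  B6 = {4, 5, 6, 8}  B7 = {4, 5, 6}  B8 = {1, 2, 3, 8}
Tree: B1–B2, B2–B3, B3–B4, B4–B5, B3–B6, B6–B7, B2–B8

A tree decomposition must satisfy three properties: every vertex lies in some bag; for every edge, both endpoints lie together in some bag; and for every vertex, the bags containing it form a connected subtree. Here vertex 0 appears in no bag, so the decomposition is invalid.

No — vertex 0 appears in no bag.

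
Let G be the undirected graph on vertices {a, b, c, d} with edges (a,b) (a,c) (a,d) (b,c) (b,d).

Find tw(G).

2

A width-2 tree decomposition is:
Bags: B1 = {a, b, c}  B2 = {a, b, d}
Tree: B1–B2
Every bag has size at most 3, so the width is 3 − 1 = 2 and tw(G) ≤ 2. On the other hand G contains the 3-clique {a, b, d}. A clique must lie in a single bag of any decomposition, so no decomposition can have width below 2. Combining the bounds, tw(G) = 2.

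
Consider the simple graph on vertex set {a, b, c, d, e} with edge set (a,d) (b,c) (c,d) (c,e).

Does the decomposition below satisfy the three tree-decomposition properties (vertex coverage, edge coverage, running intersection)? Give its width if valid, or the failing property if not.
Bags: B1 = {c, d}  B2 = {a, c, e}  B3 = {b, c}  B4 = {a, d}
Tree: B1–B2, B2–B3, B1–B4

No — bags containing vertex a are not connected in the tree.

A tree decomposition must satisfy three properties: every vertex lies in some bag; for every edge, both endpoints lie together in some bag; and for every vertex, the bags containing it form a connected subtree. Here bags containing vertex a are not connected in the tree, so the decomposition is invalid.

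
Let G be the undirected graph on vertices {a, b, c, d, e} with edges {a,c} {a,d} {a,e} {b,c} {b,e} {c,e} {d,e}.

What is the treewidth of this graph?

A width-2 tree decomposition is:
Bags: B1 = {a, c, e}  B2 = {b, c, e}  B3 = {a, d, e}
Tree: B1–B2, B1–B3
Each bag holds 3 vertices, so the decomposition has width 2, which upper-bounds the treewidth. For the lower bound, the 3 vertices {a, d, e} are pairwise adjacent, and any tree decomposition puts a clique entirely inside one bag — forcing width ≥ 2. Hence tw(G) = 2 exactly.

2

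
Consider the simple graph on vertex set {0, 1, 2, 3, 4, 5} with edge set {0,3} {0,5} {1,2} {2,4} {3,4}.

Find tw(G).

A width-1 tree decomposition is:
Bags: B1 = {0, 5}  B2 = {0, 3}  B3 = {3, 4}  B4 = {2, 4}  B5 = {1, 2}
Tree: B1–B2, B2–B3, B3–B4, B4–B5
The largest bag has 2 vertices, giving width 1; this decomposition certifies tw(G) ≤ 1. Any graph with an edge has treewidth ≥ 1, and G has the edge 5–0. Therefore the treewidth is 1.

1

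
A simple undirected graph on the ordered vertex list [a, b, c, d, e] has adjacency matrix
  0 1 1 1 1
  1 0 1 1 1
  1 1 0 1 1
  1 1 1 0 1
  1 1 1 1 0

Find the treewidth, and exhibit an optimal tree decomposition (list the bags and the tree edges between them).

A single bag containing all 5 vertices is trivially a valid decomposition of width 4. Conversely, {a, b, c, d, e} is a clique of size 5, and the vertices of any clique must share a bag in every tree decomposition; so some bag has ≥ 5 vertices and tw(G) ≥ 4. Therefore the treewidth is 4.

Treewidth 4.
One such decomposition:
Bags: B1 = {a, b, c, d, e}
Tree: (single bag)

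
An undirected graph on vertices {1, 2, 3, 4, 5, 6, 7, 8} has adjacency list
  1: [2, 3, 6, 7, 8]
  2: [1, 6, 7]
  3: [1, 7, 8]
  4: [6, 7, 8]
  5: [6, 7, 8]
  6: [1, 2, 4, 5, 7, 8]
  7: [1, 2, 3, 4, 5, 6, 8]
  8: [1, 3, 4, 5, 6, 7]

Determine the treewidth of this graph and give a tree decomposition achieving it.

Treewidth 3.
Bags: B1 = {1, 2, 6, 7}  B2 = {1, 6, 7, 8}  B3 = {1, 3, 7, 8}  B4 = {4, 6, 7, 8}  B5 = {5, 6, 7, 8}
Tree: B1–B2, B2–B3, B2–B4, B2–B5

Every bag has size at most 4, so the width is 4 − 1 = 3 and tw(G) ≤ 3. Conversely, {1, 3, 7, 8} is a clique of size 4, and the vertices of any clique must share a bag in every tree decomposition; so some bag has ≥ 4 vertices and tw(G) ≥ 3. Therefore the treewidth is 3.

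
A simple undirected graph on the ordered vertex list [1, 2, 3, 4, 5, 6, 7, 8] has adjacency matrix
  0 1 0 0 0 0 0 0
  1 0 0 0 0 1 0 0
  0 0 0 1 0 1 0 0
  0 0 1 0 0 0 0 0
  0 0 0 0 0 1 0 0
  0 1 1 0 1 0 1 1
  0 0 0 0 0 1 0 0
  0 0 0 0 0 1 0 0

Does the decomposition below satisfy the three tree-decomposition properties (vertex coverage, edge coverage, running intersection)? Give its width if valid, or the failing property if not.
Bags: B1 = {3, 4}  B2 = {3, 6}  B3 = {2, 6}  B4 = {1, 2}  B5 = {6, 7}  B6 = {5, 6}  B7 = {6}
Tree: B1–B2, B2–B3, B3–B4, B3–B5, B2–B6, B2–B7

No — vertex 8 appears in no bag.

A tree decomposition must satisfy three properties: every vertex lies in some bag; for every edge, both endpoints lie together in some bag; and for every vertex, the bags containing it form a connected subtree. Here vertex 8 appears in no bag, so the decomposition is invalid.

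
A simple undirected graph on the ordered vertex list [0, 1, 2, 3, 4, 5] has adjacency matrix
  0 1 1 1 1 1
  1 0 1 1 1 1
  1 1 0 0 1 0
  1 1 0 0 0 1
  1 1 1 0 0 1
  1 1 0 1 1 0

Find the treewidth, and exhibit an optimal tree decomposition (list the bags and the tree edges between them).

Every bag has size at most 4, so the width is 4 − 1 = 3 and tw(G) ≤ 3. On the other hand G contains the 4-clique {0, 1, 3, 5}. A clique must lie in a single bag of any decomposition, so no decomposition can have width below 3. The upper and lower bounds meet at 3, so that is the treewidth.

Treewidth 3.
Bags: B1 = {0, 1, 3, 5}  B2 = {0, 1, 4, 5}  B3 = {0, 1, 2, 4}
Tree: B1–B2, B2–B3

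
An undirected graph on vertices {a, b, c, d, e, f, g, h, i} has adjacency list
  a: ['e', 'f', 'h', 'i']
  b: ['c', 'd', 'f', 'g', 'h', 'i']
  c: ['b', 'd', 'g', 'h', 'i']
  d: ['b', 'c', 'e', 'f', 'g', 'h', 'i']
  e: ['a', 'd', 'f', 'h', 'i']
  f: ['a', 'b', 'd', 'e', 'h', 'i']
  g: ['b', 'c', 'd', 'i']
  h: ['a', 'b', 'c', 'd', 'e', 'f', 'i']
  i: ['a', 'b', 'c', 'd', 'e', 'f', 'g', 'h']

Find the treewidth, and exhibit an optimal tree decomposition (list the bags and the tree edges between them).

Treewidth 4.
One optimal decomposition is:
Bags: B1 = {b, d, f, h, i}  B2 = {b, c, d, h, i}  B3 = {b, c, d, g, i}  B4 = {d, e, f, h, i}  B5 = {a, e, f, h, i}
Tree: B1–B2, B2–B3, B1–B4, B4–B5

Each bag holds 5 vertices, so the decomposition has width 4, which upper-bounds the treewidth. Conversely, {b, c, d, g, i} is a clique of size 5, and the vertices of any clique must share a bag in every tree decomposition; so some bag has ≥ 5 vertices and tw(G) ≥ 4. The upper and lower bounds meet at 4, so that is the treewidth.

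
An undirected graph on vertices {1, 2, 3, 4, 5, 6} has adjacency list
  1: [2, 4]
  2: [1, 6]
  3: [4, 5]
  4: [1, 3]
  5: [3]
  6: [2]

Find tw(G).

A width-1 tree decomposition is:
Bags: B1 = {1, 4}  B2 = {3, 4}  B3 = {3, 5}  B4 = {1, 2}  B5 = {2, 6}
Tree: B1–B2, B2–B3, B1–B4, B4–B5
Each bag holds 2 vertices, so the decomposition has width 1, which upper-bounds the treewidth. Since G has at least one edge (e.g. 4–1), it is not an edgeless graph, so tw(G) ≥ 1. Hence tw(G) = 1 exactly.

1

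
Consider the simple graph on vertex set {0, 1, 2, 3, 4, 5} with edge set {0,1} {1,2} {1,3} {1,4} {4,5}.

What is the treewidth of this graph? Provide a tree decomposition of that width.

Each bag holds 2 vertices, so the decomposition has width 1, which upper-bounds the treewidth. Any graph with an edge has treewidth ≥ 1, and G has the edge 0–1. The upper and lower bounds meet at 1, so that is the treewidth.

Treewidth 1.
Bags: B1 = {0, 1}  B2 = {1, 4}  B3 = {4, 5}  B4 = {1, 2}  B5 = {1, 3}
Tree: B1–B2, B2–B3, B2–B4, B1–B5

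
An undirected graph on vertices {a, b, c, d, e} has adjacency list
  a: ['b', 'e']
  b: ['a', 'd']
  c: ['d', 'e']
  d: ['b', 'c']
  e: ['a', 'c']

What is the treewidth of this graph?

A width-2 tree decomposition is:
Bags: B1 = {a, b, d}  B2 = {a, c, d}  B3 = {a, c, e}
Tree: B1–B2, B2–B3
Every bag has size at most 3, so the width is 3 − 1 = 2 and tw(G) ≤ 2. For the lower bound, G contains the cycle a–b–d–c–e–a, so G is not a forest; only forests have treewidth ≤ 1, hence tw(G) ≥ 2. The upper and lower bounds meet at 2, so that is the treewidth.

2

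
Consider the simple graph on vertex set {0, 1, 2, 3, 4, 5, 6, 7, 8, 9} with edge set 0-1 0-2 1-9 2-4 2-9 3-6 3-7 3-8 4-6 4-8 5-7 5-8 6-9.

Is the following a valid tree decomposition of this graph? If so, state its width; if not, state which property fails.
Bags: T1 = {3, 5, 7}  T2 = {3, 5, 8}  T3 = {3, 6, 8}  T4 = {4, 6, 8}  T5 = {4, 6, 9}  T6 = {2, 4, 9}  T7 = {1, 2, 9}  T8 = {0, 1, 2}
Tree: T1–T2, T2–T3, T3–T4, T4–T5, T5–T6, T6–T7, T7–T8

Vertex coverage: the bags together contain {0, 1, 2, 3, 4, 5, 6, 7, 8, 9}, the full vertex set. Edge coverage: each edge of G has both endpoints in at least one bag. Running intersection: for every vertex, the bags containing it form a connected subtree. All three properties hold, so this is a valid tree decomposition of width max|bag| − 1 = 2, and hence tw(G) ≤ 2.

Yes; width 2.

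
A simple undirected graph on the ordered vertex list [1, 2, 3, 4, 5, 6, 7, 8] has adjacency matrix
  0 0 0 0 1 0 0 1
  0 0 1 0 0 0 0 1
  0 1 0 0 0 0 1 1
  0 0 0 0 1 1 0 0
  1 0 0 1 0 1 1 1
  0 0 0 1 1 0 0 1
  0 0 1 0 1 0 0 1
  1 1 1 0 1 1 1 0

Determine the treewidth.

A width-2 tree decomposition is:
Bags: B1 = {3, 7, 8}  B2 = {2, 3, 8}  B3 = {5, 7, 8}  B4 = {1, 5, 8}  B5 = {5, 6, 8}  B6 = {4, 5, 6}
Tree: B1–B2, B1–B3, B3–B4, B4–B5, B5–B6
Every bag has size at most 3, so the width is 3 − 1 = 2 and tw(G) ≤ 2. Conversely, {2, 3, 8} is a clique of size 3, and the vertices of any clique must share a bag in every tree decomposition; so some bag has ≥ 3 vertices and tw(G) ≥ 2. Hence tw(G) = 2 exactly.

2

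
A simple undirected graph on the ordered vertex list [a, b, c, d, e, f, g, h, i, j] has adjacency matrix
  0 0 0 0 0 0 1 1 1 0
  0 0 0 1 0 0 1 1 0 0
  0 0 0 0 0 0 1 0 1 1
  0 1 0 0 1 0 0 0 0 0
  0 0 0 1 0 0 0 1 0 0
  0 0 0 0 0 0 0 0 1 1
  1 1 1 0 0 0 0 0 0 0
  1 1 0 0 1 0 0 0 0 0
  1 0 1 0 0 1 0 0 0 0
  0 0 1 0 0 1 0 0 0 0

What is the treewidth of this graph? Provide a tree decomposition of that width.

Treewidth 2.
One optimal decomposition is:
Bags: B1 = {b, d, e}  B2 = {b, e, h}  B3 = {b, g, h}  B4 = {a, g, h}  B5 = {a, c, g}  B6 = {a, c, i}  B7 = {c, i, j}  B8 = {f, i, j}
Tree: B1–B2, B2–B3, B3–B4, B4–B5, B5–B6, B6–B7, B7–B8

The largest bag has 3 vertices, giving width 2; this decomposition certifies tw(G) ≤ 2. Since d–e–h–b–d is a cycle in G, G is not acyclic. Forests are exactly the graphs of treewidth ≤ 1, so tw(G) ≥ 2. Hence tw(G) = 2 exactly.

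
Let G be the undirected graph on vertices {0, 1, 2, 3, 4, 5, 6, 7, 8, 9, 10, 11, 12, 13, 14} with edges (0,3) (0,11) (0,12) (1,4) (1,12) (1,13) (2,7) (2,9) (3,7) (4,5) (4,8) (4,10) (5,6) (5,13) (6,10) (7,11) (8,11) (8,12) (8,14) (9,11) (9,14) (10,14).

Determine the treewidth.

A width-3 tree decomposition is:
Bags: B1 = {5, 6, 10, 13}  B2 = {4, 5, 10, 13}  B3 = {1, 4, 10, 13}  B4 = {1, 4, 10, 14}  B5 = {1, 4, 8, 14}  B6 = {1, 8, 12, 14}  B7 = {8, 9, 12, 14}  B8 = {8, 9, 11, 12}  B9 = {0, 9, 11, 12}  B10 = {0, 2, 9, 11}  B11 = {0, 2, 7, 11}  B12 = {0, 2, 3, 7}
Tree: B1–B2, B2–B3, B3–B4, B4–B5, B5–B6, B6–B7, B7–B8, B8–B9, B9–B10, B10–B11, B11–B12
Every bag has size at most 4, so the width is 4 − 1 = 3 and tw(G) ≤ 3. For the lower bound: the 4 vertex sets {5,6,13}, {10}, {4}, {1,8,12,14} are disjoint, each induces a connected subgraph, and every pair is joined by at least one edge of G. Contracting each set to a single vertex therefore yields K_{4} as a minor, and since treewidth is minor-monotone, tw(G) ≥ tw(K_{4}) = 3. The upper and lower bounds meet at 3, so that is the treewidth.

3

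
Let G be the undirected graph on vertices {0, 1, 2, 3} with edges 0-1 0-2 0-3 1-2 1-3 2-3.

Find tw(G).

3

A width-3 tree decomposition is:
Bags: B1 = {0, 1, 2, 3}
Tree: (single bag)
With just one bag of size 4, the width is 4 − 1 = 3, so tw(G) ≤ 3. Conversely, {0, 1, 2, 3} is a clique of size 4, and the vertices of any clique must share a bag in every tree decomposition; so some bag has ≥ 4 vertices and tw(G) ≥ 3. Hence tw(G) = 3 exactly.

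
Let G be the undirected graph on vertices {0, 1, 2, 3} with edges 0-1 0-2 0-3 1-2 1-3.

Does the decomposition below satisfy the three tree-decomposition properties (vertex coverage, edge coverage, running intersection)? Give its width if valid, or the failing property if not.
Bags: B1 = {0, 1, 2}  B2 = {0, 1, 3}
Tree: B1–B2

Vertex coverage: the bags together contain {0, 1, 2, 3}, the full vertex set. Edge coverage: each edge of G has both endpoints in at least one bag. Running intersection: for every vertex, the bags containing it form a connected subtree. All three properties hold, so this is a valid tree decomposition of width max|bag| − 1 = 2, and hence tw(G) ≤ 2.

Yes; width 2.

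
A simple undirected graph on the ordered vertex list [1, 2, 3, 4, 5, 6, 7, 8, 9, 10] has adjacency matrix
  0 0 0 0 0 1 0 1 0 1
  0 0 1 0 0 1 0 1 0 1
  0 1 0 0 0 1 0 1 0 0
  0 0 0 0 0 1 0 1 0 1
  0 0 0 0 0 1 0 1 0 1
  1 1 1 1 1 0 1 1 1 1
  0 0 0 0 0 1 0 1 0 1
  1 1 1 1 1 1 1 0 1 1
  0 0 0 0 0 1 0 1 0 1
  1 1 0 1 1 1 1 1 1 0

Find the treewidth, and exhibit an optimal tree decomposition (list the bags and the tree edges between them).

Treewidth 3.
One optimal decomposition is:
Bags: B1 = {1, 6, 8, 10}  B2 = {2, 6, 8, 10}  B3 = {2, 3, 6, 8}  B4 = {6, 8, 9, 10}  B5 = {4, 6, 8, 10}  B6 = {6, 7, 8, 10}  B7 = {5, 6, 8, 10}
Tree: B1–B2, B2–B3, B2–B4, B1–B5, B5–B6, B4–B7

Every bag has size at most 4, so the width is 4 − 1 = 3 and tw(G) ≤ 3. For the lower bound, the 4 vertices {1, 6, 8, 10} are pairwise adjacent, and any tree decomposition puts a clique entirely inside one bag — forcing width ≥ 3. Combining the bounds, tw(G) = 3.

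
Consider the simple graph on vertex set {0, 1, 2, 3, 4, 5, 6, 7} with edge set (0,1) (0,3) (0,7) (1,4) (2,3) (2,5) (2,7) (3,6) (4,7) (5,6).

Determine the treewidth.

A width-2 tree decomposition is:
Bags: B1 = {3, 5, 6}  B2 = {2, 3, 5}  B3 = {0, 2, 3}  B4 = {0, 2, 7}  B5 = {0, 1, 7}  B6 = {1, 4, 7}
Tree: B1–B2, B2–B3, B3–B4, B4–B5, B5–B6
Each bag holds 3 vertices, so the decomposition has width 2, which upper-bounds the treewidth. For the lower bound, G contains the cycle 6–5–2–3–6, so G is not a forest; only forests have treewidth ≤ 1, hence tw(G) ≥ 2. Therefore the treewidth is 2.

2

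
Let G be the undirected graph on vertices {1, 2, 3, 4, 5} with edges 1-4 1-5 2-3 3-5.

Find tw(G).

A width-1 tree decomposition is:
Bags: B1 = {1, 4}  B2 = {1, 5}  B3 = {3, 5}  B4 = {2, 3}
Tree: B1–B2, B2–B3, B3–B4
Every bag has size at most 2, so the width is 2 − 1 = 1 and tw(G) ≤ 1. Any graph with an edge has treewidth ≥ 1, and G has the edge 4–1. The upper and lower bounds meet at 1, so that is the treewidth.

1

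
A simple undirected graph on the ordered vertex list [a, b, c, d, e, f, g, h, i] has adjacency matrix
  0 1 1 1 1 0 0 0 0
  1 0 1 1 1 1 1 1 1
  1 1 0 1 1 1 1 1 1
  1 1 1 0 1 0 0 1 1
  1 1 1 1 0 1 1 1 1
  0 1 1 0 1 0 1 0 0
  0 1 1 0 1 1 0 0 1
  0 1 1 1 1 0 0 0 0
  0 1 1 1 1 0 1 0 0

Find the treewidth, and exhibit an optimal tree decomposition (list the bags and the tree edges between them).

Treewidth 4.
One optimal decomposition is:
Bags: B1 = {a, b, c, d, e}  B2 = {b, c, d, e, i}  B3 = {b, c, d, e, h}  B4 = {b, c, e, g, i}  B5 = {b, c, e, f, g}
Tree: B1–B2, B1–B3, B2–B4, B4–B5

Each bag holds 5 vertices, so the decomposition has width 4, which upper-bounds the treewidth. On the other hand G contains the 5-clique {b, c, d, e, h}. A clique must lie in a single bag of any decomposition, so no decomposition can have width below 4. Combining the bounds, tw(G) = 4.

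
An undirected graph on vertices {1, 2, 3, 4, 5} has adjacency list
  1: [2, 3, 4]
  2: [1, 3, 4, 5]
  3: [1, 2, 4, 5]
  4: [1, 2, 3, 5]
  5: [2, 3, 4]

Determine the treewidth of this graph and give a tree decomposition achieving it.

Each bag holds 4 vertices, so the decomposition has width 3, which upper-bounds the treewidth. Conversely, {1, 2, 3, 4} is a clique of size 4, and the vertices of any clique must share a bag in every tree decomposition; so some bag has ≥ 4 vertices and tw(G) ≥ 3. Combining the bounds, tw(G) = 3.

Treewidth 3.
One such decomposition:
Bags: B1 = {2, 3, 4, 5}  B2 = {1, 2, 3, 4}
Tree: B1–B2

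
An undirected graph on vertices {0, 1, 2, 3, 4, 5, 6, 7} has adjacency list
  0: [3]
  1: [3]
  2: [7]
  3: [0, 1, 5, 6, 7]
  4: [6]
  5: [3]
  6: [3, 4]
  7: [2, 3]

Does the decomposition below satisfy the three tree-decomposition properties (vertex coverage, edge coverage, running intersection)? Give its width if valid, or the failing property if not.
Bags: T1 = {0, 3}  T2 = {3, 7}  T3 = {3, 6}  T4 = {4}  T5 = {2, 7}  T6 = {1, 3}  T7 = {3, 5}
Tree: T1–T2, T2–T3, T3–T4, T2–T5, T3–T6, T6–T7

No — edge (6,4) lies in no bag.

A tree decomposition must satisfy three properties: every vertex lies in some bag; for every edge, both endpoints lie together in some bag; and for every vertex, the bags containing it form a connected subtree. Here edge (6,4) lies in no bag, so the decomposition is invalid.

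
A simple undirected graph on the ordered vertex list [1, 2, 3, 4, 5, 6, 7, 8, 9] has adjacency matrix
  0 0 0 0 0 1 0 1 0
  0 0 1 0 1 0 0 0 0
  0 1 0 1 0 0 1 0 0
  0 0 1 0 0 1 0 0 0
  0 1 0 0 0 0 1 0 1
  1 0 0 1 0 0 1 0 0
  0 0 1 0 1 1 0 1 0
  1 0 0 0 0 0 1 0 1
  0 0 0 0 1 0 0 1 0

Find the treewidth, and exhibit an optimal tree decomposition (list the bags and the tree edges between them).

Treewidth 3.
Bags: B1 = {2, 5, 8, 9}  B2 = {2, 5, 7, 8}  B3 = {2, 3, 7, 8}  B4 = {1, 3, 7, 8}  B5 = {1, 3, 6, 7}  B6 = {1, 3, 4, 6}
Tree: B1–B2, B2–B3, B3–B4, B4–B5, B5–B6

Every bag has size at most 4, so the width is 4 − 1 = 3 and tw(G) ≤ 3. For the lower bound: the 4 vertex sets {2,5,9}, {8}, {7}, {1,3,4,6} are disjoint, each induces a connected subgraph, and every pair is joined by at least one edge of G. Contracting each set to a single vertex therefore yields K_{4} as a minor, and since treewidth is minor-monotone, tw(G) ≥ tw(K_{4}) = 3. Therefore the treewidth is 3.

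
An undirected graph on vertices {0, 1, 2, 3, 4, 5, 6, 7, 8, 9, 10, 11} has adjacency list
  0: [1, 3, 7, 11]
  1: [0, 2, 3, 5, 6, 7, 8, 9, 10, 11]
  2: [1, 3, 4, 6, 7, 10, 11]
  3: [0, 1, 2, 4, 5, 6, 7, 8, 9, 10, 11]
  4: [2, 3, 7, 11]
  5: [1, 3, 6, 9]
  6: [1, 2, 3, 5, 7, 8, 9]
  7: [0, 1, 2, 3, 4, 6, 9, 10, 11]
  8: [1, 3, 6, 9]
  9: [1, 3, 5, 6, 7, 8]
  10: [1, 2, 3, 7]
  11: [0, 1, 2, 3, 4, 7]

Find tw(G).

A width-4 tree decomposition is:
Bags: B1 = {1, 2, 3, 7, 11}  B2 = {0, 1, 3, 7, 11}  B3 = {1, 2, 3, 7, 10}  B4 = {1, 2, 3, 6, 7}  B5 = {1, 3, 6, 7, 9}  B6 = {2, 3, 4, 7, 11}  B7 = {1, 3, 6, 8, 9}  B8 = {1, 3, 5, 6, 9}
Tree: B1–B2, B1–B3, B1–B4, B4–B5, B1–B6, B5–B7, B5–B8
Each bag holds 5 vertices, so the decomposition has width 4, which upper-bounds the treewidth. On the other hand G contains the 5-clique {1, 3, 6, 8, 9}. A clique must lie in a single bag of any decomposition, so no decomposition can have width below 4. Therefore the treewidth is 4.

4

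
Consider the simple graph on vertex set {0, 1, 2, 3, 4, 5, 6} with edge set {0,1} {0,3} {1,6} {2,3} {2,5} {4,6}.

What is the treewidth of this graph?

A width-1 tree decomposition is:
Bags: B1 = {2, 5}  B2 = {2, 3}  B3 = {0, 3}  B4 = {0, 1}  B5 = {1, 6}  B6 = {4, 6}
Tree: B1–B2, B2–B3, B3–B4, B4–B5, B5–B6
Every bag has size at most 2, so the width is 2 − 1 = 1 and tw(G) ≤ 1. G has an edge, so its treewidth is at least 1. Therefore the treewidth is 1.

1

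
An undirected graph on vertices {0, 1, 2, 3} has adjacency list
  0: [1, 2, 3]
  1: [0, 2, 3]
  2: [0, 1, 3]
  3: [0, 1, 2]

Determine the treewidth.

3

A width-3 tree decomposition is:
Bags: B1 = {0, 1, 2, 3}
Tree: (single bag)
A single bag containing all 4 vertices is trivially a valid decomposition of width 3. Conversely, {0, 1, 2, 3} is a clique of size 4, and the vertices of any clique must share a bag in every tree decomposition; so some bag has ≥ 4 vertices and tw(G) ≥ 3. Therefore the treewidth is 3.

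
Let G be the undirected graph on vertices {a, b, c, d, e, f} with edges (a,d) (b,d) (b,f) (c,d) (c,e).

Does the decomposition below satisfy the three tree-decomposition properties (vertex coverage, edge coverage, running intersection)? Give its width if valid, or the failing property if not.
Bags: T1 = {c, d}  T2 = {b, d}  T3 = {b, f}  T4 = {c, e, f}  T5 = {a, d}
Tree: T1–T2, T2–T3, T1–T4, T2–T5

No — bags containing vertex f are not connected in the tree.

A tree decomposition must satisfy three properties: every vertex lies in some bag; for every edge, both endpoints lie together in some bag; and for every vertex, the bags containing it form a connected subtree. Here bags containing vertex f are not connected in the tree, so the decomposition is invalid.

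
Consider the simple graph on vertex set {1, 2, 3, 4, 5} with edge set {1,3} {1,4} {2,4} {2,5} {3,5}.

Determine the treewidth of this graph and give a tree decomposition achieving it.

Each bag holds 3 vertices, so the decomposition has width 2, which upper-bounds the treewidth. For the lower bound, G contains the cycle 3–5–2–4–1–3, so G is not a forest; only forests have treewidth ≤ 1, hence tw(G) ≥ 2. The upper and lower bounds meet at 2, so that is the treewidth.

Treewidth 2.
One optimal decomposition is:
Bags: B1 = {2, 3, 5}  B2 = {2, 3, 4}  B3 = {1, 3, 4}
Tree: B1–B2, B2–B3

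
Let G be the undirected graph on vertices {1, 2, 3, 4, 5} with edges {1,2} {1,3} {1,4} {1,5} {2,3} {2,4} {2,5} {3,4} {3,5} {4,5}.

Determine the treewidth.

A width-4 tree decomposition is:
Bags: B1 = {1, 2, 3, 4, 5}
Tree: (single bag)
With just one bag of size 5, the width is 5 − 1 = 4, so tw(G) ≤ 4. On the other hand G contains the 5-clique {1, 2, 3, 4, 5}. A clique must lie in a single bag of any decomposition, so no decomposition can have width below 4. Therefore the treewidth is 4.

4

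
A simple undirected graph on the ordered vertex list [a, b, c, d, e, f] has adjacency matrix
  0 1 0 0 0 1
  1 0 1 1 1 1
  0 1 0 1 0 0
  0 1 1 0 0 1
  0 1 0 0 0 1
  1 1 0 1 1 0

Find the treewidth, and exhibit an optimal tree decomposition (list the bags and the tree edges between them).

Treewidth 2.
Bags: B1 = {b, d, f}  B2 = {b, e, f}  B3 = {b, c, d}  B4 = {a, b, f}
Tree: B1–B2, B1–B3, B2–B4

The largest bag has 3 vertices, giving width 2; this decomposition certifies tw(G) ≤ 2. For the lower bound, the 3 vertices {b, c, d} are pairwise adjacent, and any tree decomposition puts a clique entirely inside one bag — forcing width ≥ 2. The upper and lower bounds meet at 2, so that is the treewidth.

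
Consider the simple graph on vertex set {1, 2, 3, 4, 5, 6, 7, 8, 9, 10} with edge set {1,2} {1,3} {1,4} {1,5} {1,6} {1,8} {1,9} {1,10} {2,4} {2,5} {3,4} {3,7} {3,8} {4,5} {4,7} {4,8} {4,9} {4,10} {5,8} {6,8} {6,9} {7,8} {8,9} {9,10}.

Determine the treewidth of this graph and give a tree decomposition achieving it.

Every bag has size at most 4, so the width is 4 − 1 = 3 and tw(G) ≤ 3. Conversely, {1, 4, 8, 9} is a clique of size 4, and the vertices of any clique must share a bag in every tree decomposition; so some bag has ≥ 4 vertices and tw(G) ≥ 3. Combining the bounds, tw(G) = 3.

Treewidth 3.
Bags: B1 = {1, 4, 8, 9}  B2 = {1, 3, 4, 8}  B3 = {3, 4, 7, 8}  B4 = {1, 4, 5, 8}  B5 = {1, 2, 4, 5}  B6 = {1, 4, 9, 10}  B7 = {1, 6, 8, 9}
Tree: B1–B2, B2–B3, B2–B4, B4–B5, B1–B6, B1–B7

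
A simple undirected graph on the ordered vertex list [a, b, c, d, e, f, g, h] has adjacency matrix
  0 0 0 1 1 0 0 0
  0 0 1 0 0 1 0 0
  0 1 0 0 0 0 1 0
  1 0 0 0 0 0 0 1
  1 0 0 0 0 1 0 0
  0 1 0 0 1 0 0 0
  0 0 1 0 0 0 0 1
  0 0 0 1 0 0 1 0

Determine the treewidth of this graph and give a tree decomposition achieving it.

Every bag has size at most 3, so the width is 3 − 1 = 2 and tw(G) ≤ 2. For the lower bound, G contains the cycle c–g–h–d–a–e–f–b–c, so G is not a forest; only forests have treewidth ≤ 1, hence tw(G) ≥ 2. Therefore the treewidth is 2.

Treewidth 2.
One optimal decomposition is:
Bags: B1 = {c, g, h}  B2 = {c, d, h}  B3 = {a, c, d}  B4 = {a, c, e}  B5 = {c, e, f}  B6 = {b, c, f}
Tree: B1–B2, B2–B3, B3–B4, B4–B5, B5–B6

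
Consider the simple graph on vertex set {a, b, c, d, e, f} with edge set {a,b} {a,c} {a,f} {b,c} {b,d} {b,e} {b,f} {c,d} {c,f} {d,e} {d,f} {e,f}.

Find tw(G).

A width-3 tree decomposition is:
Bags: B1 = {a, b, c, f}  B2 = {b, c, d, f}  B3 = {b, d, e, f}
Tree: B1–B2, B2–B3
The largest bag has 4 vertices, giving width 3; this decomposition certifies tw(G) ≤ 3. Conversely, {b, d, e, f} is a clique of size 4, and the vertices of any clique must share a bag in every tree decomposition; so some bag has ≥ 4 vertices and tw(G) ≥ 3. Therefore the treewidth is 3.

3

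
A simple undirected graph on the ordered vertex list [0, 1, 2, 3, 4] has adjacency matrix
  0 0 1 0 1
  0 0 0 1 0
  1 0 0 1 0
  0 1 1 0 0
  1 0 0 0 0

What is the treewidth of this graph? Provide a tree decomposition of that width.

Every bag has size at most 2, so the width is 2 − 1 = 1 and tw(G) ≤ 1. G has an edge, so its treewidth is at least 1. Therefore the treewidth is 1.

Treewidth 1.
Bags: B1 = {1, 3}  B2 = {2, 3}  B3 = {0, 2}  B4 = {0, 4}
Tree: B1–B2, B2–B3, B3–B4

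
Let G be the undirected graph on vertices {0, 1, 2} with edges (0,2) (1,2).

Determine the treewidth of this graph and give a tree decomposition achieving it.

Treewidth 1.
Bags: B1 = {1, 2}  B2 = {0, 2}
Tree: B1–B2

Each bag holds 2 vertices, so the decomposition has width 1, which upper-bounds the treewidth. Any graph with an edge has treewidth ≥ 1, and G has the edge 2–1. The upper and lower bounds meet at 1, so that is the treewidth.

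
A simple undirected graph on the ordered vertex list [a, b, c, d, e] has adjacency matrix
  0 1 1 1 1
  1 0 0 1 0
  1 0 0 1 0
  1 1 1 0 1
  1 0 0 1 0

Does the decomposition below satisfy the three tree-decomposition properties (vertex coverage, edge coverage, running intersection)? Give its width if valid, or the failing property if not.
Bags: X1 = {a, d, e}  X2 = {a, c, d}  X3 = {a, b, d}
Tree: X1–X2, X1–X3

Every vertex of G appears in some bag (union = {a, b, c, d, e}); every edge is covered by a bag; and for each vertex v the set of bags containing v is connected in the bag tree. The decomposition is therefore valid. The largest bag has 3 vertices, so the width is 2.

Yes; width 2.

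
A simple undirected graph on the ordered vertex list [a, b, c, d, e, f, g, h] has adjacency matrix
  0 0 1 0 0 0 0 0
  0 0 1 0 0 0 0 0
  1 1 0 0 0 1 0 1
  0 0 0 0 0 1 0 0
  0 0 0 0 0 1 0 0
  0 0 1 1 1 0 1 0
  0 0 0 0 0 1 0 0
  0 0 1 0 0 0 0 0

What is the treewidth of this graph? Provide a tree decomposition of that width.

Treewidth 1.
One such decomposition:
Bags: B1 = {c, f}  B2 = {b, c}  B3 = {e, f}  B4 = {f, g}  B5 = {c, h}  B6 = {d, f}  B7 = {a, c}
Tree: B1–B2, B1–B3, B1–B4, B2–B5, B3–B6, B2–B7

Each bag holds 2 vertices, so the decomposition has width 1, which upper-bounds the treewidth. G has an edge, so its treewidth is at least 1. Therefore the treewidth is 1.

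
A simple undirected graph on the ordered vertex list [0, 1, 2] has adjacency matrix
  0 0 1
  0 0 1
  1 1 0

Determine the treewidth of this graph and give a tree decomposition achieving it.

The largest bag has 2 vertices, giving width 1; this decomposition certifies tw(G) ≤ 1. Any graph with an edge has treewidth ≥ 1, and G has the edge 1–2. Therefore the treewidth is 1.

Treewidth 1.
Bags: B1 = {1, 2}  B2 = {0, 2}
Tree: B1–B2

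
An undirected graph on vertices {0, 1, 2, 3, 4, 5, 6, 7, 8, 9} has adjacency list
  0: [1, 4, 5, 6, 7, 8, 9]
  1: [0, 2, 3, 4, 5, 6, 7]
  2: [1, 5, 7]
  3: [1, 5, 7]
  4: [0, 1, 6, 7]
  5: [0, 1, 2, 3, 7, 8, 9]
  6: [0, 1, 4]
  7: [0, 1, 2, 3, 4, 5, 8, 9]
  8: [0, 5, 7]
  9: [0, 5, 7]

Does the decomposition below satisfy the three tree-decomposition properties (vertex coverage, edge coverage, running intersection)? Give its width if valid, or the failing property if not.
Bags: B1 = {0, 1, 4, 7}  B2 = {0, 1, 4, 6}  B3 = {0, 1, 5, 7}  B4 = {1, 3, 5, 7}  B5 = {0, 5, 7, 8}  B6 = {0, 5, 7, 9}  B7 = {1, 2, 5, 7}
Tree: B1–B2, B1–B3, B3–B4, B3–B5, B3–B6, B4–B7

Yes; width 3.

Vertex coverage: the bags together contain {0, 1, 2, 3, 4, 5, 6, 7, 8, 9}, the full vertex set. Edge coverage: each edge of G has both endpoints in at least one bag. Running intersection: for every vertex, the bags containing it form a connected subtree. All three properties hold, so this is a valid tree decomposition of width max|bag| − 1 = 3, and hence tw(G) ≤ 3.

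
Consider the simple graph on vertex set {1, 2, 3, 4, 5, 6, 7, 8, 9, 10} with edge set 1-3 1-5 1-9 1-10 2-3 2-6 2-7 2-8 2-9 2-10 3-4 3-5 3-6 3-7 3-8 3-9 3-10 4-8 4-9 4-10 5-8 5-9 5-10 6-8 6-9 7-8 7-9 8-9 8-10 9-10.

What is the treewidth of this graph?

4

A width-4 tree decomposition is:
Bags: B1 = {2, 3, 7, 8, 9}  B2 = {2, 3, 8, 9, 10}  B3 = {3, 5, 8, 9, 10}  B4 = {2, 3, 6, 8, 9}  B5 = {3, 4, 8, 9, 10}  B6 = {1, 3, 5, 9, 10}
Tree: B1–B2, B2–B3, B2–B4, B2–B5, B3–B6
The largest bag has 5 vertices, giving width 4; this decomposition certifies tw(G) ≤ 4. For the lower bound, the 5 vertices {2, 3, 8, 9, 10} are pairwise adjacent, and any tree decomposition puts a clique entirely inside one bag — forcing width ≥ 4. Hence tw(G) = 4 exactly.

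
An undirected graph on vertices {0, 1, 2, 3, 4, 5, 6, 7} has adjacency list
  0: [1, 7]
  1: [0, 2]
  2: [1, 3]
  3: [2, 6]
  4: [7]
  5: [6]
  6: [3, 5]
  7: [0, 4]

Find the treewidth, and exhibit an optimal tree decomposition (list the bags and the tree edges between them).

The largest bag has 2 vertices, giving width 1; this decomposition certifies tw(G) ≤ 1. Any graph with an edge has treewidth ≥ 1, and G has the edge 4–7. The upper and lower bounds meet at 1, so that is the treewidth.

Treewidth 1.
One optimal decomposition is:
Bags: B1 = {4, 7}  B2 = {0, 7}  B3 = {0, 1}  B4 = {1, 2}  B5 = {2, 3}  B6 = {3, 6}  B7 = {5, 6}
Tree: B1–B2, B2–B3, B3–B4, B4–B5, B5–B6, B6–B7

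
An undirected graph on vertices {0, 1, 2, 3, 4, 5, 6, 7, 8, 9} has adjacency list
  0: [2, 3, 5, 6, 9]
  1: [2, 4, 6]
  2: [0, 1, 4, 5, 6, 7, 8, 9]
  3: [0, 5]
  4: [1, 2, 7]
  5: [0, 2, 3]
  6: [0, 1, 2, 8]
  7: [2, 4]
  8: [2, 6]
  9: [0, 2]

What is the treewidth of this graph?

2

A width-2 tree decomposition is:
Bags: B1 = {0, 2, 6}  B2 = {0, 2, 5}  B3 = {1, 2, 6}  B4 = {1, 2, 4}  B5 = {0, 2, 9}  B6 = {2, 4, 7}  B7 = {0, 3, 5}  B8 = {2, 6, 8}
Tree: B1–B2, B1–B3, B3–B4, B2–B5, B4–B6, B2–B7, B1–B8
The largest bag has 3 vertices, giving width 2; this decomposition certifies tw(G) ≤ 2. For the lower bound, the 3 vertices {0, 2, 9} are pairwise adjacent, and any tree decomposition puts a clique entirely inside one bag — forcing width ≥ 2. Hence tw(G) = 2 exactly.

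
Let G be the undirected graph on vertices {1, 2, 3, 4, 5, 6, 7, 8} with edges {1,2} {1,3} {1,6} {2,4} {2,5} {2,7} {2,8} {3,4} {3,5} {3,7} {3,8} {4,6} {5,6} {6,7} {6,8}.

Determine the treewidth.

A width-3 tree decomposition is:
Bags: B1 = {2, 3, 4, 6}  B2 = {2, 3, 6, 7}  B3 = {2, 3, 5, 6}  B4 = {1, 2, 3, 6}  B5 = {2, 3, 6, 8}
Tree: B1–B2, B2–B3, B3–B4, B4–B5
Each bag holds 4 vertices, so the decomposition has width 3, which upper-bounds the treewidth. For the lower bound: the 4 vertex sets {3,4}, {6,7}, {2}, {5} are disjoint, each induces a connected subgraph, and every pair is joined by at least one edge of G. Contracting each set to a single vertex therefore yields K_{4} as a minor, and since treewidth is minor-monotone, tw(G) ≥ tw(K_{4}) = 3. Combining the bounds, tw(G) = 3.

3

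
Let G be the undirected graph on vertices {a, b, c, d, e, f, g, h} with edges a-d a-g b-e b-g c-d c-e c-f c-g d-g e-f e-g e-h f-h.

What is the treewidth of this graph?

2

A width-2 tree decomposition is:
Bags: B1 = {b, e, g}  B2 = {c, e, g}  B3 = {c, d, g}  B4 = {a, d, g}  B5 = {c, e, f}  B6 = {e, f, h}
Tree: B1–B2, B2–B3, B3–B4, B2–B5, B5–B6
Every bag has size at most 3, so the width is 3 − 1 = 2 and tw(G) ≤ 2. On the other hand G contains the 3-clique {c, d, g}. A clique must lie in a single bag of any decomposition, so no decomposition can have width below 2. Combining the bounds, tw(G) = 2.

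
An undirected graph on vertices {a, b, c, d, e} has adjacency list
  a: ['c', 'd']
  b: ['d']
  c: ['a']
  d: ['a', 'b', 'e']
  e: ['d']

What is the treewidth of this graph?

1

A width-1 tree decomposition is:
Bags: B1 = {d, e}  B2 = {a, d}  B3 = {a, c}  B4 = {b, d}
Tree: B1–B2, B2–B3, B2–B4
The largest bag has 2 vertices, giving width 1; this decomposition certifies tw(G) ≤ 1. G has an edge, so its treewidth is at least 1. Combining the bounds, tw(G) = 1.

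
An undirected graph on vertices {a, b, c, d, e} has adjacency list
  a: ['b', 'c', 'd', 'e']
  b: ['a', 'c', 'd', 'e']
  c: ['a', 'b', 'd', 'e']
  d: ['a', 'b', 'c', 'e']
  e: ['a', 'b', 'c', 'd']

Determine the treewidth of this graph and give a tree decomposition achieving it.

Treewidth 4.
One optimal decomposition is:
Bags: B1 = {a, b, c, d, e}
Tree: (single bag)

A single bag containing all 5 vertices is trivially a valid decomposition of width 4. Conversely, {a, b, c, d, e} is a clique of size 5, and the vertices of any clique must share a bag in every tree decomposition; so some bag has ≥ 5 vertices and tw(G) ≥ 4. Hence tw(G) = 4 exactly.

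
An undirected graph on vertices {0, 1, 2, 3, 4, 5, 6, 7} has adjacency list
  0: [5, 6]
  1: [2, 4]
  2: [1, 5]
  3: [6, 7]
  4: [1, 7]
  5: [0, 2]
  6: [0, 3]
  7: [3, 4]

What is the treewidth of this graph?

2

A width-2 tree decomposition is:
Bags: B1 = {3, 4, 7}  B2 = {3, 4, 6}  B3 = {0, 4, 6}  B4 = {0, 4, 5}  B5 = {2, 4, 5}  B6 = {1, 2, 4}
Tree: B1–B2, B2–B3, B3–B4, B4–B5, B5–B6
Every bag has size at most 3, so the width is 3 − 1 = 2 and tw(G) ≤ 2. The edges 4–7–3–6–0–5–2–1–4 form a cycle, so G is not a tree and its treewidth is at least 2. Therefore the treewidth is 2.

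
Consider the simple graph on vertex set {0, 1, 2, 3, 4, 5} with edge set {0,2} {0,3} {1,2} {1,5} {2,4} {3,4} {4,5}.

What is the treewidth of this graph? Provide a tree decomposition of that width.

Each bag holds 3 vertices, so the decomposition has width 2, which upper-bounds the treewidth. The edges 0–3–4–2–0 form a cycle, so G is not a tree and its treewidth is at least 2. The upper and lower bounds meet at 2, so that is the treewidth.

Treewidth 2.
One such decomposition:
Bags: B1 = {0, 2, 3}  B2 = {2, 3, 4}  B3 = {1, 2, 4}  B4 = {1, 4, 5}
Tree: B1–B2, B2–B3, B3–B4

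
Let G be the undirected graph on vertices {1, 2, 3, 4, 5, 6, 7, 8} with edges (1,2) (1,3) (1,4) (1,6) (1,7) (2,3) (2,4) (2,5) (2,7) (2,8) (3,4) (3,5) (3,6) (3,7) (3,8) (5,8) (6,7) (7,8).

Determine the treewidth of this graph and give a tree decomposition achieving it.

The largest bag has 4 vertices, giving width 3; this decomposition certifies tw(G) ≤ 3. Conversely, {2, 3, 5, 8} is a clique of size 4, and the vertices of any clique must share a bag in every tree decomposition; so some bag has ≥ 4 vertices and tw(G) ≥ 3. Hence tw(G) = 3 exactly.

Treewidth 3.
One optimal decomposition is:
Bags: B1 = {2, 3, 7, 8}  B2 = {1, 2, 3, 7}  B3 = {1, 2, 3, 4}  B4 = {1, 3, 6, 7}  B5 = {2, 3, 5, 8}
Tree: B1–B2, B2–B3, B2–B4, B1–B5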